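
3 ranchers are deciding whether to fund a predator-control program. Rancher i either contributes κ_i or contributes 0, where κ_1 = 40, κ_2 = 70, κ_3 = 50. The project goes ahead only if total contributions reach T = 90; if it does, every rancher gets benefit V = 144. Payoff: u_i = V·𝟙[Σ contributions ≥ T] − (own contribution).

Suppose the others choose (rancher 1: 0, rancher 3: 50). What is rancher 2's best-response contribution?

Others' total = 50. Contributing 70 brings total to 120 ≥ 90: gain V − κ_2 = 74.
Best response: 70.

70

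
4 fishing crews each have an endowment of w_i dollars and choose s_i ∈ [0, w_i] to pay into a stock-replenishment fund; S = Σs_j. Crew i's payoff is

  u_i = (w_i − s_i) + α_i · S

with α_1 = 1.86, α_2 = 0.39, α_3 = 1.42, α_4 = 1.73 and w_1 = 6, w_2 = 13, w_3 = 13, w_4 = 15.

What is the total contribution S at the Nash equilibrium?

∂u_i/∂s_i = α_i − 1, so crew i contributes w_i if α_i > 1, else 0.
α_i > 1 for i ∈ {1, 3, 4}; NE contributions (6, 0, 13, 15), S = 34.

34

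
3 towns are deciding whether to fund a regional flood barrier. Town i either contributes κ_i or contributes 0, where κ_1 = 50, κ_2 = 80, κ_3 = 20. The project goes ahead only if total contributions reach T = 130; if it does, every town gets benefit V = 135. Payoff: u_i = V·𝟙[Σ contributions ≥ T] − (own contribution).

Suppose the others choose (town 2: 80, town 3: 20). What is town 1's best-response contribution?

Others' total = 100. Contributing 50 brings total to 150 ≥ 130: gain V − κ_1 = 85.
Best response: 50.

50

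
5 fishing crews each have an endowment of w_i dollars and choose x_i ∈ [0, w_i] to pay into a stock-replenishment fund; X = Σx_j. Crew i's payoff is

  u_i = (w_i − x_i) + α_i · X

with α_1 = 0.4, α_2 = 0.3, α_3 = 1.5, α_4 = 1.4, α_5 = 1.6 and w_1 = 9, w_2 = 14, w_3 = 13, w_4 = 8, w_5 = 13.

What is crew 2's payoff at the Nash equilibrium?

24.2

∂u_i/∂x_i = α_i − 1, so crew i contributes w_i if α_i > 1, else 0.
α_i > 1 for i ∈ {3, 4, 5}; NE contributions (0, 0, 13, 8, 13), X = 34.
u_2 = (14 − 0) + 0.3·34 = 24.2.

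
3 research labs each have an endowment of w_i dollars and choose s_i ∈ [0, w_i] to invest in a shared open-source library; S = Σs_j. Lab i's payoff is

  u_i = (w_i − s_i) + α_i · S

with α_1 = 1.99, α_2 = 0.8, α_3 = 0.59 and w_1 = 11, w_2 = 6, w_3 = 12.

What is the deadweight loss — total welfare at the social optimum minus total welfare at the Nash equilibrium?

∂u_i/∂s_i = α_i − 1, so lab i contributes w_i if α_i > 1, else 0.
α_i > 1 for i ∈ {1}; NE contributions (11, 0, 0), S = 11.
W^NE = Σw_i − S^NE + (Σα_i)·S^NE = 29 + 2.38·11 = 55.18.
Planner: ∂(Σu_j)/∂s_i = Σα_j − 1 = 2.38 > 0, so everyone contributes w_i; S^SO = 29, W^SO = 29 + 2.38·29 = 98.02.
Deadweight loss = 42.84.

42.84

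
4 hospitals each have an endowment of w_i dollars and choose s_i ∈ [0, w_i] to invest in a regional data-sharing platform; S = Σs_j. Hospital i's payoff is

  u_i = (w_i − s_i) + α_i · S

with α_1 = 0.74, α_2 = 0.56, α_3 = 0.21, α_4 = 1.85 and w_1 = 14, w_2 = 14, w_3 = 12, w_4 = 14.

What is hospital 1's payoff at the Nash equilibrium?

∂u_i/∂s_i = α_i − 1, so hospital i contributes w_i if α_i > 1, else 0.
α_i > 1 for i ∈ {4}; NE contributions (0, 0, 0, 14), S = 14.
u_1 = (14 − 0) + 0.74·14 = 24.36.

24.36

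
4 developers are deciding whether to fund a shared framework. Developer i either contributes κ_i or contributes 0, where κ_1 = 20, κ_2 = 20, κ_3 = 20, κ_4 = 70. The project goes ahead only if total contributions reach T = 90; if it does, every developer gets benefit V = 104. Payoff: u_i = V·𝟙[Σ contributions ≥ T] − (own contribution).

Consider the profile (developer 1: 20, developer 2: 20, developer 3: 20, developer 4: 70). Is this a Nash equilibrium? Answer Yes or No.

No

Total = 130 ≥ 90: provided.
Developer 1 (pledges 20, payoff 84): dropping to 0 → total 110, payoff 104. Profitable deviation.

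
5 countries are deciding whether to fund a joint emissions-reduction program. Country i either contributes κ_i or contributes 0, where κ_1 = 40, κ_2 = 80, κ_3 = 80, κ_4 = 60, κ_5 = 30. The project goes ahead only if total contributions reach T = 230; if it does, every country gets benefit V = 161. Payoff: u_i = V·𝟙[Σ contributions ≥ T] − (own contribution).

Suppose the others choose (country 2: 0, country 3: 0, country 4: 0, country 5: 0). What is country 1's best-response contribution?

Others' total = 0. Even contributing 40 gives 40 < 230: no benefit either way.
Best response: 0.

0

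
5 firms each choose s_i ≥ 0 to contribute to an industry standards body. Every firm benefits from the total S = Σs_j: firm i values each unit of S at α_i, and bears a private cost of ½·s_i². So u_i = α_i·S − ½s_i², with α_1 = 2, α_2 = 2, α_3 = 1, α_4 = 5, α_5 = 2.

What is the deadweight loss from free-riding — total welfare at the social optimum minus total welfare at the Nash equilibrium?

Firm i's FOC: ∂u_i/∂s_i = α_i − s_i = 0, so s_i* = α_i.
NE contributions = (2, 2, 1, 5, 2); S = 12.
W^NE = (Σα)·S − ½Σα_i² = 12² − ½·38 = 125.
Planner sets s_i = Σα_j = 12 for every i, so S^SO = 5·12 = 60.
W^SO = (Σα)·S^SO − ½·5·(Σα)² = (5/2)·12² = 360.
Deadweight loss = W^SO − W^NE = 235.

235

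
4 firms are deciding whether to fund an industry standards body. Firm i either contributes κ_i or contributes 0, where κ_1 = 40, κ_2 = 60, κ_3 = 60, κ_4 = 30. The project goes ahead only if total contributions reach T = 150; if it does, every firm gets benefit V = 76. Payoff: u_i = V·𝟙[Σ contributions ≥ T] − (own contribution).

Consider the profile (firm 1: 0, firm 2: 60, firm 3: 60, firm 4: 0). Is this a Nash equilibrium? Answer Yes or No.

Total = 120 < 150: not provided.
Firm 1 (pledges 0, payoff 0): pledging 40 → total 160, payoff 36. Profitable deviation.

No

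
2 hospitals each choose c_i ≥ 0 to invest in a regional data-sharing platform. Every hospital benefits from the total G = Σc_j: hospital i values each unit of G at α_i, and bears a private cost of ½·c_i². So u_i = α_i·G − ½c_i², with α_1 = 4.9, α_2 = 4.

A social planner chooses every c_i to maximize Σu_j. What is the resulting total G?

Planner FOC: ∂(Σu_j)/∂c_i = (Σα_j) − c_i = 0, so c_i^SO = Σα_j = 8.9 for every i; G^SO = 17.8.

17.8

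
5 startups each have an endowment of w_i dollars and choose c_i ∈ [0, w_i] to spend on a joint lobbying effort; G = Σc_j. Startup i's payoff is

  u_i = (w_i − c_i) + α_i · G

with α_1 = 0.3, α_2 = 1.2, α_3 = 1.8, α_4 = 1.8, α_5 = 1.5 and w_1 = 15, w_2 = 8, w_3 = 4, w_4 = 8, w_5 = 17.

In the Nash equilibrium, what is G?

∂u_i/∂c_i = α_i − 1, so startup i contributes w_i if α_i > 1, else 0.
α_i > 1 for i ∈ {2, 3, 4, 5}; NE contributions (0, 8, 4, 8, 17), G = 37.

37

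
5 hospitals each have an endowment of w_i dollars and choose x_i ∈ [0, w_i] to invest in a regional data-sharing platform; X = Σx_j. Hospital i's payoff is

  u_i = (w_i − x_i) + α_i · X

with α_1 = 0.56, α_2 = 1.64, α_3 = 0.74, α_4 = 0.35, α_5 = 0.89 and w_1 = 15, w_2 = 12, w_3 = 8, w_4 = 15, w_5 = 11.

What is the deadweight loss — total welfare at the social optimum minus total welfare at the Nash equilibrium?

155.82

∂u_i/∂x_i = α_i − 1, so hospital i contributes w_i if α_i > 1, else 0.
α_i > 1 for i ∈ {2}; NE contributions (0, 12, 0, 0, 0), X = 12.
W^NE = Σw_i − X^NE + (Σα_i)·X^NE = 61 + 3.18·12 = 99.16.
Planner: ∂(Σu_j)/∂x_i = Σα_j − 1 = 3.18 > 0, so everyone contributes w_i; X^SO = 61, W^SO = 61 + 3.18·61 = 254.98.
Deadweight loss = 155.82.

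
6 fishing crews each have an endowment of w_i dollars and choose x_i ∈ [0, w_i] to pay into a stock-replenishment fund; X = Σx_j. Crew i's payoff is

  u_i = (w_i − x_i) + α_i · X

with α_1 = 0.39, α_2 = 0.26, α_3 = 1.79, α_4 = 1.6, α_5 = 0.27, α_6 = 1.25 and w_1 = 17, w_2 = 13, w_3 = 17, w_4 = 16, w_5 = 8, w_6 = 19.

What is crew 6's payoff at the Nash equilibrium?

65

∂u_i/∂x_i = α_i − 1, so crew i contributes w_i if α_i > 1, else 0.
α_i > 1 for i ∈ {3, 4, 6}; NE contributions (0, 0, 17, 16, 0, 19), X = 52.
u_6 = (19 − 19) + 1.25·52 = 65.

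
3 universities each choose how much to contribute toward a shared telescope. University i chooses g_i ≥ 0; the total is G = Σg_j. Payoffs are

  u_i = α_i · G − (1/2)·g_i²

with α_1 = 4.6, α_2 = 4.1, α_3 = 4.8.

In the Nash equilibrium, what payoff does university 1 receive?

51.52

University i's FOC: ∂u_i/∂g_i = α_i − g_i = 0, so g_i* = α_i.
NE contributions = (4.6, 4.1, 4.8); G = 13.5.
u_1 = α_1·G − ½·(g_1)² = 4.6·13.5 − ½·4.6² = 51.52.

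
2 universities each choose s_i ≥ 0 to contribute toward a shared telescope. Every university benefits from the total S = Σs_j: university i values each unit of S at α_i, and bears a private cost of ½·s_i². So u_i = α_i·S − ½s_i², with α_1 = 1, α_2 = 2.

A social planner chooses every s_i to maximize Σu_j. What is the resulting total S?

6

Planner FOC: ∂(Σu_j)/∂s_i = (Σα_j) − s_i = 0, so s_i^SO = Σα_j = 3 for every i; S^SO = 6.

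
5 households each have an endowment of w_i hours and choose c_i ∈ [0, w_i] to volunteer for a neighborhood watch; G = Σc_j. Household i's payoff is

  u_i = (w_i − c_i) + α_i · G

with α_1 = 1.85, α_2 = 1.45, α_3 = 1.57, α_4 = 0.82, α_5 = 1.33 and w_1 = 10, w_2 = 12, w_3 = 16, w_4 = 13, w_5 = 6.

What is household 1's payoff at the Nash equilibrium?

∂u_i/∂c_i = α_i − 1, so household i contributes w_i if α_i > 1, else 0.
α_i > 1 for i ∈ {1, 2, 3, 5}; NE contributions (10, 12, 16, 0, 6), G = 44.
u_1 = (10 − 10) + 1.85·44 = 81.4.

81.4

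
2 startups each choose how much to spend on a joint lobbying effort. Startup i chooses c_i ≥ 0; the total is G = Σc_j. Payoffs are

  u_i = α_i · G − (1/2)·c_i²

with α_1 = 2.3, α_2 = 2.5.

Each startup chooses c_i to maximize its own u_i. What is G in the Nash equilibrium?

4.8

Startup i's FOC: ∂u_i/∂c_i = α_i − c_i = 0, so c_i* = α_i.
NE contributions = (2.3, 2.5); G = 4.8.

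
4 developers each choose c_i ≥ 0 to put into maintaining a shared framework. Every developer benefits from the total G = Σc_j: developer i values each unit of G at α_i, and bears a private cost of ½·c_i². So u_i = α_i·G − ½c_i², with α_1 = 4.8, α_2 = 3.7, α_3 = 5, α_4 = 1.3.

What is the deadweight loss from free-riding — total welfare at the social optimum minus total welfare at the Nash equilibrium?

Developer i's FOC: ∂u_i/∂c_i = α_i − c_i = 0, so c_i* = α_i.
NE contributions = (4.8, 3.7, 5, 1.3); G = 14.8.
W^NE = (Σα)·G − ½Σα_i² = 14.8² − ½·63.42 = 187.33.
Planner sets c_i = Σα_j = 14.8 for every i, so G^SO = 4·14.8 = 59.2.
W^SO = (Σα)·G^SO − ½·4·(Σα)² = (4/2)·14.8² = 438.08.
Deadweight loss = W^SO − W^NE = 250.75.

250.75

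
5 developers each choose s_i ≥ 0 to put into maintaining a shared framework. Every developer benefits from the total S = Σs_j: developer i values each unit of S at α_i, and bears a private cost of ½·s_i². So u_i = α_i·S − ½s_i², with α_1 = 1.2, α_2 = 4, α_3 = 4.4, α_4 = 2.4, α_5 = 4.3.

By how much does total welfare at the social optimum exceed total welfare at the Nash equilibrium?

429.06

Developer i's FOC: ∂u_i/∂s_i = α_i − s_i = 0, so s_i* = α_i.
NE contributions = (1.2, 4, 4.4, 2.4, 4.3); S = 16.3.
W^NE = (Σα)·S − ½Σα_i² = 16.3² − ½·61.05 = 235.165.
Planner sets s_i = Σα_j = 16.3 for every i, so S^SO = 5·16.3 = 81.5.
W^SO = (Σα)·S^SO − ½·5·(Σα)² = (5/2)·16.3² = 664.225.
Deadweight loss = W^SO − W^NE = 429.06.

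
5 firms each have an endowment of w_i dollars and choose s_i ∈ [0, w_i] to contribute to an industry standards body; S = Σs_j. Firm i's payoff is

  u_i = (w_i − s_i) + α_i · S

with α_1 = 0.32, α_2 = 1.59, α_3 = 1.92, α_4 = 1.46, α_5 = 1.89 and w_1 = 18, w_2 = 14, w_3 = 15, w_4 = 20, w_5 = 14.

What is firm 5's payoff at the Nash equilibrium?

∂u_i/∂s_i = α_i − 1, so firm i contributes w_i if α_i > 1, else 0.
α_i > 1 for i ∈ {2, 3, 4, 5}; NE contributions (0, 14, 15, 20, 14), S = 63.
u_5 = (14 − 14) + 1.89·63 = 119.07.

119.07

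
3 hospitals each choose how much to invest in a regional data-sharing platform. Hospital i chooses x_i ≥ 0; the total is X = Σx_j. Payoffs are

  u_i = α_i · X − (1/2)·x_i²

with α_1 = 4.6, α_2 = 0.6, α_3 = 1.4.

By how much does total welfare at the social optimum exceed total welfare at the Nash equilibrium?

33.52

Hospital i's FOC: ∂u_i/∂x_i = α_i − x_i = 0, so x_i* = α_i.
NE contributions = (4.6, 0.6, 1.4); X = 6.6.
W^NE = (Σα)·X − ½Σα_i² = 6.6² − ½·23.48 = 31.82.
Planner sets x_i = Σα_j = 6.6 for every i, so X^SO = 3·6.6 = 19.8.
W^SO = (Σα)·X^SO − ½·3·(Σα)² = (3/2)·6.6² = 65.34.
Deadweight loss = W^SO − W^NE = 33.52.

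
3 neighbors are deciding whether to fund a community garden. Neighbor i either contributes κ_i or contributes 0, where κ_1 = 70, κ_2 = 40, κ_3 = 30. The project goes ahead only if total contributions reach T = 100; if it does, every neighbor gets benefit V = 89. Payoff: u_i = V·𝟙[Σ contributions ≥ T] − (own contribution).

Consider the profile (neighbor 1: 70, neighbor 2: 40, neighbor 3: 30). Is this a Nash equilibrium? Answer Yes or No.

Total = 140 ≥ 100: provided.
Neighbor 1 (pledges 70, payoff 19): dropping to 0 → total 70, payoff 0. No gain.
Neighbor 2 (pledges 40, payoff 49): dropping to 0 → total 100, payoff 89. Profitable deviation.

No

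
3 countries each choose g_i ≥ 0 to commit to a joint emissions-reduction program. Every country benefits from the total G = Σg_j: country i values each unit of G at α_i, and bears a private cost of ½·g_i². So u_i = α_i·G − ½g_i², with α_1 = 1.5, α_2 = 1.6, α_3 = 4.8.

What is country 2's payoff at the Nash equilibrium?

Country i's FOC: ∂u_i/∂g_i = α_i − g_i = 0, so g_i* = α_i.
NE contributions = (1.5, 1.6, 4.8); G = 7.9.
u_2 = α_2·G − ½·(g_2)² = 1.6·7.9 − ½·1.6² = 11.36.

11.36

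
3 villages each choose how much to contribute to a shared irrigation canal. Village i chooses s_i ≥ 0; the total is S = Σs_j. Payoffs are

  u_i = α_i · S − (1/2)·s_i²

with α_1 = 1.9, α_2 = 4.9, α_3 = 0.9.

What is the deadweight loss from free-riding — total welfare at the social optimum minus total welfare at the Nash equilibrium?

43.86

Village i's FOC: ∂u_i/∂s_i = α_i − s_i = 0, so s_i* = α_i.
NE contributions = (1.9, 4.9, 0.9); S = 7.7.
W^NE = (Σα)·S − ½Σα_i² = 7.7² − ½·28.43 = 45.075.
Planner sets s_i = Σα_j = 7.7 for every i, so S^SO = 3·7.7 = 23.1.
W^SO = (Σα)·S^SO − ½·3·(Σα)² = (3/2)·7.7² = 88.935.
Deadweight loss = W^SO − W^NE = 43.86.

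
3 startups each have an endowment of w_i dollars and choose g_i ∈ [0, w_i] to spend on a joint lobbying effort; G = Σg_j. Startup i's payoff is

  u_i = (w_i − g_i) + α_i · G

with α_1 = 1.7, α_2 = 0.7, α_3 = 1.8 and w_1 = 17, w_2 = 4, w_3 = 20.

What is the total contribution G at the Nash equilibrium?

∂u_i/∂g_i = α_i − 1, so startup i contributes w_i if α_i > 1, else 0.
α_i > 1 for i ∈ {1, 3}; NE contributions (17, 0, 20), G = 37.

37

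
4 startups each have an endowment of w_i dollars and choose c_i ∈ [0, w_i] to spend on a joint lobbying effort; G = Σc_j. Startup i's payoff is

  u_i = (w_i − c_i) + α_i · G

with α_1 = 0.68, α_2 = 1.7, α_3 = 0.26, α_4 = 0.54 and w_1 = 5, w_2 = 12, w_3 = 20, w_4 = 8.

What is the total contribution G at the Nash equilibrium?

∂u_i/∂c_i = α_i − 1, so startup i contributes w_i if α_i > 1, else 0.
α_i > 1 for i ∈ {2}; NE contributions (0, 12, 0, 0), G = 12.

12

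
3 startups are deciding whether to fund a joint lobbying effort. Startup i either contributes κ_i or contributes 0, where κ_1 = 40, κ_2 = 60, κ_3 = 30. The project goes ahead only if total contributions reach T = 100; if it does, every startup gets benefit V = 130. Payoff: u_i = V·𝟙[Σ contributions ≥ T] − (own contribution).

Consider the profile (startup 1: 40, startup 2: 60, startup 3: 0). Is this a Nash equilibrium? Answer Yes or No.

Yes

Total = 100 ≥ 100: provided.
Startup 1 (pledges 40, payoff 90): dropping to 0 → total 60, payoff 0. No gain.
Startup 2 (pledges 60, payoff 70): dropping to 0 → total 40, payoff 0. No gain.
Startup 3 (pledges 0, payoff 130): pledging 30 → total 130, payoff 100. No gain.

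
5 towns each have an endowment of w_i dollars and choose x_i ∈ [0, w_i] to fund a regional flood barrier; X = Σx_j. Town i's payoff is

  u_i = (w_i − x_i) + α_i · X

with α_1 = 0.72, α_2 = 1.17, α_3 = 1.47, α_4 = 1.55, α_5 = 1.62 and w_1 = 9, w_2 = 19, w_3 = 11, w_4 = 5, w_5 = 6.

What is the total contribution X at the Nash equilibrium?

41

∂u_i/∂x_i = α_i − 1, so town i contributes w_i if α_i > 1, else 0.
α_i > 1 for i ∈ {2, 3, 4, 5}; NE contributions (0, 19, 11, 5, 6), X = 41.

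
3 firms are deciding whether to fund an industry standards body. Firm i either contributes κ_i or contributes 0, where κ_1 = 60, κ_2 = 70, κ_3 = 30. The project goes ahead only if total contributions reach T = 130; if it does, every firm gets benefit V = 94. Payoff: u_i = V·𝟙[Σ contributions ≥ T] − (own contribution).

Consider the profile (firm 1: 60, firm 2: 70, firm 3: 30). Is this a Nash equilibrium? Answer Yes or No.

No

Total = 160 ≥ 130: provided.
Firm 1 (pledges 60, payoff 34): dropping to 0 → total 100, payoff 0. No gain.
Firm 2 (pledges 70, payoff 24): dropping to 0 → total 90, payoff 0. No gain.
Firm 3 (pledges 30, payoff 64): dropping to 0 → total 130, payoff 94. Profitable deviation.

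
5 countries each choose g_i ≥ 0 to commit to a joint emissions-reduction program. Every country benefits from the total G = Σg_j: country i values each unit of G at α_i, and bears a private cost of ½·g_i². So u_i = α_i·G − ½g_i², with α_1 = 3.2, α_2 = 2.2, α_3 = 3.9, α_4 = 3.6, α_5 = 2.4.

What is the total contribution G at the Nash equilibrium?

Country i's FOC: ∂u_i/∂g_i = α_i − g_i = 0, so g_i* = α_i.
NE contributions = (3.2, 2.2, 3.9, 3.6, 2.4); G = 15.3.

15.3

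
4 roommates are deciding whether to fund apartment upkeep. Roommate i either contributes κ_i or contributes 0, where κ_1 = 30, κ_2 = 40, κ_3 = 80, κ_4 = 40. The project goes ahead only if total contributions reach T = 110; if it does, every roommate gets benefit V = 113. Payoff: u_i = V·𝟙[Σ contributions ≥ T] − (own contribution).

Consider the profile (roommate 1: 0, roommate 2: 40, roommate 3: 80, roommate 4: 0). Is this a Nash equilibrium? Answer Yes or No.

Yes

Total = 120 ≥ 110: provided.
Roommate 1 (pledges 0, payoff 113): pledging 30 → total 150, payoff 83. No gain.
Roommate 2 (pledges 40, payoff 73): dropping to 0 → total 80, payoff 0. No gain.
Roommate 3 (pledges 80, payoff 33): dropping to 0 → total 40, payoff 0. No gain.
Roommate 4 (pledges 0, payoff 113): pledging 40 → total 160, payoff 73. No gain.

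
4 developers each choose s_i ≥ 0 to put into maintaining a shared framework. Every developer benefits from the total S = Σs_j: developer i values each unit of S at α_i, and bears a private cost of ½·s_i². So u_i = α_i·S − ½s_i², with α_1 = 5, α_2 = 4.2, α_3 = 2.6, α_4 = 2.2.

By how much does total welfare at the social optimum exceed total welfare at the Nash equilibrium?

Developer i's FOC: ∂u_i/∂s_i = α_i − s_i = 0, so s_i* = α_i.
NE contributions = (5, 4.2, 2.6, 2.2); S = 14.
W^NE = (Σα)·S − ½Σα_i² = 14² − ½·54.24 = 168.88.
Planner sets s_i = Σα_j = 14 for every i, so S^SO = 4·14 = 56.
W^SO = (Σα)·S^SO − ½·4·(Σα)² = (4/2)·14² = 392.
Deadweight loss = W^SO − W^NE = 223.12.

223.12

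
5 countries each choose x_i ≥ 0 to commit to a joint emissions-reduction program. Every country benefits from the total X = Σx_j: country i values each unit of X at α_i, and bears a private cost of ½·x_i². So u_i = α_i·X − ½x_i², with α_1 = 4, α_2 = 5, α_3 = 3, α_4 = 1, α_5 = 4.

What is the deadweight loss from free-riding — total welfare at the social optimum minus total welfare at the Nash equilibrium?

467

Country i's FOC: ∂u_i/∂x_i = α_i − x_i = 0, so x_i* = α_i.
NE contributions = (4, 5, 3, 1, 4); X = 17.
W^NE = (Σα)·X − ½Σα_i² = 17² − ½·67 = 255.5.
Planner sets x_i = Σα_j = 17 for every i, so X^SO = 5·17 = 85.
W^SO = (Σα)·X^SO − ½·5·(Σα)² = (5/2)·17² = 722.5.
Deadweight loss = W^SO − W^NE = 467.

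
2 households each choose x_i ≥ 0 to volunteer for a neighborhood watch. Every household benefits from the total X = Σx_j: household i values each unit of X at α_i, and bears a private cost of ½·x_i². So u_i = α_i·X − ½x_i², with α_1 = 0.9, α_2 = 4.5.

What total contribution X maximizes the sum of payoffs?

10.8

Planner FOC: ∂(Σu_j)/∂x_i = (Σα_j) − x_i = 0, so x_i^SO = Σα_j = 5.4 for every i; X^SO = 10.8.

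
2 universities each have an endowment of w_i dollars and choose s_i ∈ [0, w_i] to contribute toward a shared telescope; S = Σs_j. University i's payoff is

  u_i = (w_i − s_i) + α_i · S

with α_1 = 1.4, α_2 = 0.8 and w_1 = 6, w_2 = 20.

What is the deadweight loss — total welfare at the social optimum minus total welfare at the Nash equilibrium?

∂u_i/∂s_i = α_i − 1, so university i contributes w_i if α_i > 1, else 0.
α_i > 1 for i ∈ {1}; NE contributions (6, 0), S = 6.
W^NE = Σw_i − S^NE + (Σα_i)·S^NE = 26 + 1.2·6 = 33.2.
Planner: ∂(Σu_j)/∂s_i = Σα_j − 1 = 1.2 > 0, so everyone contributes w_i; S^SO = 26, W^SO = 26 + 1.2·26 = 57.2.
Deadweight loss = 24.

24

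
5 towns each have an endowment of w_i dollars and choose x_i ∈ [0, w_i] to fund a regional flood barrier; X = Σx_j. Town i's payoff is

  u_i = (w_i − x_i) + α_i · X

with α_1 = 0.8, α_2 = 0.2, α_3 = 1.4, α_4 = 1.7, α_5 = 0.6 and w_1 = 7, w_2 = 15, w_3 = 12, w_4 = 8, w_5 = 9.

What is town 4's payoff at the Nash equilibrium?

∂u_i/∂x_i = α_i − 1, so town i contributes w_i if α_i > 1, else 0.
α_i > 1 for i ∈ {3, 4}; NE contributions (0, 0, 12, 8, 0), X = 20.
u_4 = (8 − 8) + 1.7·20 = 34.

34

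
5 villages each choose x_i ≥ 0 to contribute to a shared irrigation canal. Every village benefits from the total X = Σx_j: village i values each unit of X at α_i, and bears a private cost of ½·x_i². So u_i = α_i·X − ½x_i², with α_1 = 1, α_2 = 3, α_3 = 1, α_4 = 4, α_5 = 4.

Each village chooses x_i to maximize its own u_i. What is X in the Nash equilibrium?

13

Village i's FOC: ∂u_i/∂x_i = α_i − x_i = 0, so x_i* = α_i.
NE contributions = (1, 3, 1, 4, 4); X = 13.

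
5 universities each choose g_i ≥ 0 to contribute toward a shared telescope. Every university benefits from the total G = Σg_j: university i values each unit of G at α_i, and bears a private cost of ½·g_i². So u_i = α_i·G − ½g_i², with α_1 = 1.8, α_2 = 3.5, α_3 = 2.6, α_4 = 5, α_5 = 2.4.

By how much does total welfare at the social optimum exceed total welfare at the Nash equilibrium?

University i's FOC: ∂u_i/∂g_i = α_i − g_i = 0, so g_i* = α_i.
NE contributions = (1.8, 3.5, 2.6, 5, 2.4); G = 15.3.
W^NE = (Σα)·G − ½Σα_i² = 15.3² − ½·53.01 = 207.585.
Planner sets g_i = Σα_j = 15.3 for every i, so G^SO = 5·15.3 = 76.5.
W^SO = (Σα)·G^SO − ½·5·(Σα)² = (5/2)·15.3² = 585.225.
Deadweight loss = W^SO − W^NE = 377.64.

377.64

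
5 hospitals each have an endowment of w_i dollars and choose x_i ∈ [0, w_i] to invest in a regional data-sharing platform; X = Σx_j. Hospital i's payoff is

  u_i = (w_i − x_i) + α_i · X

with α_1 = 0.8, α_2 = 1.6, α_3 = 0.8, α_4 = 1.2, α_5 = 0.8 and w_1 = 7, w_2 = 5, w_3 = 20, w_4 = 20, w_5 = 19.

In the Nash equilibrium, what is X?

25

∂u_i/∂x_i = α_i − 1, so hospital i contributes w_i if α_i > 1, else 0.
α_i > 1 for i ∈ {2, 4}; NE contributions (0, 5, 0, 20, 0), X = 25.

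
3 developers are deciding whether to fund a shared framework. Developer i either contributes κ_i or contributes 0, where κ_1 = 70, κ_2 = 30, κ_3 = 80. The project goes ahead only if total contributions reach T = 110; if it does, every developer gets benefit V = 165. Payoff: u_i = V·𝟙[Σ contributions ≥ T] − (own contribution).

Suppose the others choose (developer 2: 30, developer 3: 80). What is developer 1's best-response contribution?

0

Others' total = 110 ≥ 110; contributing adds cost 70 for no extra benefit.
Best response: 0.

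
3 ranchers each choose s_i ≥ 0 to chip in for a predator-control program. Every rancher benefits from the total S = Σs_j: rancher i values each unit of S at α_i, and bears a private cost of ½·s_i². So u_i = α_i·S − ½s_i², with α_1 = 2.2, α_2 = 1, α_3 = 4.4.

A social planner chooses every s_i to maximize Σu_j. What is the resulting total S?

Planner FOC: ∂(Σu_j)/∂s_i = (Σα_j) − s_i = 0, so s_i^SO = Σα_j = 7.6 for every i; S^SO = 22.8.

22.8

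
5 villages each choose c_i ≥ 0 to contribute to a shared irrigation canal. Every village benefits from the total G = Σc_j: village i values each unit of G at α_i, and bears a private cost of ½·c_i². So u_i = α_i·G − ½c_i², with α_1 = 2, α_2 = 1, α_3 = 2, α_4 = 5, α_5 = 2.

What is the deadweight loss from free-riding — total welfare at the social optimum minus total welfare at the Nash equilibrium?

235

Village i's FOC: ∂u_i/∂c_i = α_i − c_i = 0, so c_i* = α_i.
NE contributions = (2, 1, 2, 5, 2); G = 12.
W^NE = (Σα)·G − ½Σα_i² = 12² − ½·38 = 125.
Planner sets c_i = Σα_j = 12 for every i, so G^SO = 5·12 = 60.
W^SO = (Σα)·G^SO − ½·5·(Σα)² = (5/2)·12² = 360.
Deadweight loss = W^SO − W^NE = 235.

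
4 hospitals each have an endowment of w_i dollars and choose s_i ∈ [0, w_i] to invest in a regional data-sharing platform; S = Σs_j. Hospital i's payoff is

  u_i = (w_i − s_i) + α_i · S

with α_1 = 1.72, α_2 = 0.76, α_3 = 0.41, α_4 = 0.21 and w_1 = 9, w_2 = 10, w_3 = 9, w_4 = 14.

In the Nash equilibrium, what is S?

∂u_i/∂s_i = α_i − 1, so hospital i contributes w_i if α_i > 1, else 0.
α_i > 1 for i ∈ {1}; NE contributions (9, 0, 0, 0), S = 9.

9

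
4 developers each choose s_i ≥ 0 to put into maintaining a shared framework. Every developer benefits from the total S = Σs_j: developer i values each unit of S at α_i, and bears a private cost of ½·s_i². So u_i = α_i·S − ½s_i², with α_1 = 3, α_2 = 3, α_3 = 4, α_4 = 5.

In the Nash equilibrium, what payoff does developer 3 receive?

Developer i's FOC: ∂u_i/∂s_i = α_i − s_i = 0, so s_i* = α_i.
NE contributions = (3, 3, 4, 5); S = 15.
u_3 = α_3·S − ½·(s_3)² = 4·15 − ½·4² = 52.

52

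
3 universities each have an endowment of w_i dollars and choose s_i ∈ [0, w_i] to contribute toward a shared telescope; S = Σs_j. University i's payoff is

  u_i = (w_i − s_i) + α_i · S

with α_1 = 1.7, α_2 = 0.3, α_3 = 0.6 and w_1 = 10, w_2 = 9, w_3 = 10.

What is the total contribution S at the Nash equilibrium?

10

∂u_i/∂s_i = α_i − 1, so university i contributes w_i if α_i > 1, else 0.
α_i > 1 for i ∈ {1}; NE contributions (10, 0, 0), S = 10.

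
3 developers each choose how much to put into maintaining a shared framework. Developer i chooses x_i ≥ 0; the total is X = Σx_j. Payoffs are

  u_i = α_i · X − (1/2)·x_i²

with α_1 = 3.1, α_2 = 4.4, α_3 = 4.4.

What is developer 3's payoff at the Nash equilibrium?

Developer i's FOC: ∂u_i/∂x_i = α_i − x_i = 0, so x_i* = α_i.
NE contributions = (3.1, 4.4, 4.4); X = 11.9.
u_3 = α_3·X − ½·(x_3)² = 4.4·11.9 − ½·4.4² = 42.68.

42.68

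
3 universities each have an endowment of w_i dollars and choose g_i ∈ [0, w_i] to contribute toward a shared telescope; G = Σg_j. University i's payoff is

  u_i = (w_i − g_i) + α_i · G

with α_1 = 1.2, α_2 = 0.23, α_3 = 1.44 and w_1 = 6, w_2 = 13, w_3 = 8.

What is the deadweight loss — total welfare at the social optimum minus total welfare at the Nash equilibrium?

∂u_i/∂g_i = α_i − 1, so university i contributes w_i if α_i > 1, else 0.
α_i > 1 for i ∈ {1, 3}; NE contributions (6, 0, 8), G = 14.
W^NE = Σw_i − G^NE + (Σα_i)·G^NE = 27 + 1.87·14 = 53.18.
Planner: ∂(Σu_j)/∂g_i = Σα_j − 1 = 1.87 > 0, so everyone contributes w_i; G^SO = 27, W^SO = 27 + 1.87·27 = 77.49.
Deadweight loss = 24.31.

24.31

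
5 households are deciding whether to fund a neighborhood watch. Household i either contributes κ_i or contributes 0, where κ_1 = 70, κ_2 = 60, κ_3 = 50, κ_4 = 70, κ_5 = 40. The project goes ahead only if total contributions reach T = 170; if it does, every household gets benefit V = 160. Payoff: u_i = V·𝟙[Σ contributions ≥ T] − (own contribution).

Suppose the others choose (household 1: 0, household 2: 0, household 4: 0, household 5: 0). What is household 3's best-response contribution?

Others' total = 0. Even contributing 50 gives 50 < 170: no benefit either way.
Best response: 0.

0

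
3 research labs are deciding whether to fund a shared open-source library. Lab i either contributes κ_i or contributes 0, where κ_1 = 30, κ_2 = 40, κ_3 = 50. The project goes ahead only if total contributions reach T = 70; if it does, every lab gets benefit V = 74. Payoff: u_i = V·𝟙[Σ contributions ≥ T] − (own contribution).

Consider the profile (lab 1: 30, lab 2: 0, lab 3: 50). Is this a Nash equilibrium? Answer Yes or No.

Total = 80 ≥ 70: provided.
Lab 1 (pledges 30, payoff 44): dropping to 0 → total 50, payoff 0. No gain.
Lab 2 (pledges 0, payoff 74): pledging 40 → total 120, payoff 34. No gain.
Lab 3 (pledges 50, payoff 24): dropping to 0 → total 30, payoff 0. No gain.

Yes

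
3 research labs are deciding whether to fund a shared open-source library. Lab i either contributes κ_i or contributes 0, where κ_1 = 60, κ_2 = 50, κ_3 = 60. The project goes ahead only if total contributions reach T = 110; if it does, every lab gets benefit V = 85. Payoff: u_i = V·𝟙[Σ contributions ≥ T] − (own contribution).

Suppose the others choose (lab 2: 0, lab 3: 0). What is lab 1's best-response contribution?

0

Others' total = 0. Even contributing 60 gives 60 < 110: no benefit either way.
Best response: 0.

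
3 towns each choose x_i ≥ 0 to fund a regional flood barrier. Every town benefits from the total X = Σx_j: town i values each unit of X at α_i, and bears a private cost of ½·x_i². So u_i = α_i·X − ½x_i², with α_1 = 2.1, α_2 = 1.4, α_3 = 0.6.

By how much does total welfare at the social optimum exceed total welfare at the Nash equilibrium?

11.77

Town i's FOC: ∂u_i/∂x_i = α_i − x_i = 0, so x_i* = α_i.
NE contributions = (2.1, 1.4, 0.6); X = 4.1.
W^NE = (Σα)·X − ½Σα_i² = 4.1² − ½·6.73 = 13.445.
Planner sets x_i = Σα_j = 4.1 for every i, so X^SO = 3·4.1 = 12.3.
W^SO = (Σα)·X^SO − ½·3·(Σα)² = (3/2)·4.1² = 25.215.
Deadweight loss = W^SO − W^NE = 11.77.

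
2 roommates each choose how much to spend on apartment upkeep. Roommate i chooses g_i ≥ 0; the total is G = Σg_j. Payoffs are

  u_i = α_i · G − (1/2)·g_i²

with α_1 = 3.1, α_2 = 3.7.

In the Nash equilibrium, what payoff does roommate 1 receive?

16.275

Roommate i's FOC: ∂u_i/∂g_i = α_i − g_i = 0, so g_i* = α_i.
NE contributions = (3.1, 3.7); G = 6.8.
u_1 = α_1·G − ½·(g_1)² = 3.1·6.8 − ½·3.1² = 16.275.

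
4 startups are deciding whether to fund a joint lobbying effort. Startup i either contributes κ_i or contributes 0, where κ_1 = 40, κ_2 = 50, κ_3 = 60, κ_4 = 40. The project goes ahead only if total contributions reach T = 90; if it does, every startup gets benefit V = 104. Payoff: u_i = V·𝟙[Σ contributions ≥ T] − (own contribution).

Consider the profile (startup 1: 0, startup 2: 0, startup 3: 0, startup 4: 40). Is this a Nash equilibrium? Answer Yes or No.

Total = 40 < 90: not provided.
Startup 1 (pledges 0, payoff 0): pledging 40 → total 80, payoff -40. No gain.
Startup 2 (pledges 0, payoff 0): pledging 50 → total 90, payoff 54. Profitable deviation.

No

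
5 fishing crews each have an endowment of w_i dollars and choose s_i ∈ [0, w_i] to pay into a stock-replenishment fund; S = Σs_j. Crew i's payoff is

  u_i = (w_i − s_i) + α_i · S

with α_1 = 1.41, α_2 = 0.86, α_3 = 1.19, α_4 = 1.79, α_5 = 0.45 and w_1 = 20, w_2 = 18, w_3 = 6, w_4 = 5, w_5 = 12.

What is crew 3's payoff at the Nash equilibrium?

36.89

∂u_i/∂s_i = α_i − 1, so crew i contributes w_i if α_i > 1, else 0.
α_i > 1 for i ∈ {1, 3, 4}; NE contributions (20, 0, 6, 5, 0), S = 31.
u_3 = (6 − 6) + 1.19·31 = 36.89.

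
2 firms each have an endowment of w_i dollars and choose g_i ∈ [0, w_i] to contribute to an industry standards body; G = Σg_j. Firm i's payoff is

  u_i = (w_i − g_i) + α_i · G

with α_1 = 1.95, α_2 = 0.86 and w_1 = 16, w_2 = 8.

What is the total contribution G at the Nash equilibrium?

16

∂u_i/∂g_i = α_i − 1, so firm i contributes w_i if α_i > 1, else 0.
α_i > 1 for i ∈ {1}; NE contributions (16, 0), G = 16.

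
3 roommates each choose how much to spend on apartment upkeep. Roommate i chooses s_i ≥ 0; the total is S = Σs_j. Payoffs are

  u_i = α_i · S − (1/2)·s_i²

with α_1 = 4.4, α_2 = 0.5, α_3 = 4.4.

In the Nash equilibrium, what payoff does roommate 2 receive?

Roommate i's FOC: ∂u_i/∂s_i = α_i − s_i = 0, so s_i* = α_i.
NE contributions = (4.4, 0.5, 4.4); S = 9.3.
u_2 = α_2·S − ½·(s_2)² = 0.5·9.3 − ½·0.5² = 4.525.

4.525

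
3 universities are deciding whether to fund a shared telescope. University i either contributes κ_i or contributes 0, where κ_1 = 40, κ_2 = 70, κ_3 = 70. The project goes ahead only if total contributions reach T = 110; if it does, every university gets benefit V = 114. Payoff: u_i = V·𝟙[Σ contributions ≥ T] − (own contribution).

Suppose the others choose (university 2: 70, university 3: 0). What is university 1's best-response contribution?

Others' total = 70. Contributing 40 brings total to 110 ≥ 110: gain V − κ_1 = 74.
Best response: 40.

40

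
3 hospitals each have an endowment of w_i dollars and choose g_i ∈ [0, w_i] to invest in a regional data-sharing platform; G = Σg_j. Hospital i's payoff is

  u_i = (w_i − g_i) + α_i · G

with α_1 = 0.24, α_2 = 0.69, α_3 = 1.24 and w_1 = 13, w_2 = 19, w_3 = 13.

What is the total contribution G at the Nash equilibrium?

13

∂u_i/∂g_i = α_i − 1, so hospital i contributes w_i if α_i > 1, else 0.
α_i > 1 for i ∈ {3}; NE contributions (0, 0, 13), G = 13.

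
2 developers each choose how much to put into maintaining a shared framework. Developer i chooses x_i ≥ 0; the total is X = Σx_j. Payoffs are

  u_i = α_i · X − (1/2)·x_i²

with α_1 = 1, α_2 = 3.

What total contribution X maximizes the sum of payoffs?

Planner FOC: ∂(Σu_j)/∂x_i = (Σα_j) − x_i = 0, so x_i^SO = Σα_j = 4 for every i; X^SO = 8.

8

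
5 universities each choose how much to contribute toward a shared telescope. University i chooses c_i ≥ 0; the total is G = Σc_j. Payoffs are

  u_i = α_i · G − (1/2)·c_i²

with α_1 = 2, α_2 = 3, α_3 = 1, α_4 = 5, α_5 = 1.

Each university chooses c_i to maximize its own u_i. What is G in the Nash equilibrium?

University i's FOC: ∂u_i/∂c_i = α_i − c_i = 0, so c_i* = α_i.
NE contributions = (2, 3, 1, 5, 1); G = 12.

12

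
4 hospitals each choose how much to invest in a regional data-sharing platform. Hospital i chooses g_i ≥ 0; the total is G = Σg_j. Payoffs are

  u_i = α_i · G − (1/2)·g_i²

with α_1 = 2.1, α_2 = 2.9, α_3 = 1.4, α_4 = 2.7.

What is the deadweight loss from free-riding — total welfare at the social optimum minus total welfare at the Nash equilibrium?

Hospital i's FOC: ∂u_i/∂g_i = α_i − g_i = 0, so g_i* = α_i.
NE contributions = (2.1, 2.9, 1.4, 2.7); G = 9.1.
W^NE = (Σα)·G − ½Σα_i² = 9.1² − ½·22.07 = 71.775.
Planner sets g_i = Σα_j = 9.1 for every i, so G^SO = 4·9.1 = 36.4.
W^SO = (Σα)·G^SO − ½·4·(Σα)² = (4/2)·9.1² = 165.62.
Deadweight loss = W^SO − W^NE = 93.845.

93.845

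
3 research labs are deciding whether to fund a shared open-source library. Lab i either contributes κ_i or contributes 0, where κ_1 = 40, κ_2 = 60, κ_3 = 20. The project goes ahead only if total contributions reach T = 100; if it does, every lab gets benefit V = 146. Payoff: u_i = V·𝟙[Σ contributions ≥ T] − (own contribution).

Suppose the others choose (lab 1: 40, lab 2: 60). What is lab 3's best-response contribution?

0

Others' total = 100 ≥ 100; contributing adds cost 20 for no extra benefit.
Best response: 0.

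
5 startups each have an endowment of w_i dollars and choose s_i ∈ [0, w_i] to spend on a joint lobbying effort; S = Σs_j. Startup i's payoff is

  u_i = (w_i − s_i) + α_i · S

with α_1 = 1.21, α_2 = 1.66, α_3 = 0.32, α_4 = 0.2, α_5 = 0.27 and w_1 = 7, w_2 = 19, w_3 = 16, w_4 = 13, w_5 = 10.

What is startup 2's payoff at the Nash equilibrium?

∂u_i/∂s_i = α_i − 1, so startup i contributes w_i if α_i > 1, else 0.
α_i > 1 for i ∈ {1, 2}; NE contributions (7, 19, 0, 0, 0), S = 26.
u_2 = (19 − 19) + 1.66·26 = 43.16.

43.16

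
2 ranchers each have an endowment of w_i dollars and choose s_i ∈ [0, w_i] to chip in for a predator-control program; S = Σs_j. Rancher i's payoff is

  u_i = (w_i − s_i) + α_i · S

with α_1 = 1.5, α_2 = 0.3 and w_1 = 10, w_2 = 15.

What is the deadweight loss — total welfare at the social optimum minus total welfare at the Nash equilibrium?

12

∂u_i/∂s_i = α_i − 1, so rancher i contributes w_i if α_i > 1, else 0.
α_i > 1 for i ∈ {1}; NE contributions (10, 0), S = 10.
W^NE = Σw_i − S^NE + (Σα_i)·S^NE = 25 + 0.8·10 = 33.
Planner: ∂(Σu_j)/∂s_i = Σα_j − 1 = 0.8 > 0, so everyone contributes w_i; S^SO = 25, W^SO = 25 + 0.8·25 = 45.
Deadweight loss = 12.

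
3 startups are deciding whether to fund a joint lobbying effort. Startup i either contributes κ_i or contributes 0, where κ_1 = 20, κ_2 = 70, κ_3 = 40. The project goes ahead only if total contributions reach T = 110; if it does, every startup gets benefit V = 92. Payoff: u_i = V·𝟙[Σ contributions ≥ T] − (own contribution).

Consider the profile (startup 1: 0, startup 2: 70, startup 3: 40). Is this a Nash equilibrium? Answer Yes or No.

Total = 110 ≥ 110: provided.
Startup 1 (pledges 0, payoff 92): pledging 20 → total 130, payoff 72. No gain.
Startup 2 (pledges 70, payoff 22): dropping to 0 → total 40, payoff 0. No gain.
Startup 3 (pledges 40, payoff 52): dropping to 0 → total 70, payoff 0. No gain.

Yes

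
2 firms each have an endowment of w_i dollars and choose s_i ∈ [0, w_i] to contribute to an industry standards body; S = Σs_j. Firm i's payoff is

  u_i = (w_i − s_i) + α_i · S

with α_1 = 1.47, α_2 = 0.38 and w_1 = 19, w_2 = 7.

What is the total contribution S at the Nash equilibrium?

∂u_i/∂s_i = α_i − 1, so firm i contributes w_i if α_i > 1, else 0.
α_i > 1 for i ∈ {1}; NE contributions (19, 0), S = 19.

19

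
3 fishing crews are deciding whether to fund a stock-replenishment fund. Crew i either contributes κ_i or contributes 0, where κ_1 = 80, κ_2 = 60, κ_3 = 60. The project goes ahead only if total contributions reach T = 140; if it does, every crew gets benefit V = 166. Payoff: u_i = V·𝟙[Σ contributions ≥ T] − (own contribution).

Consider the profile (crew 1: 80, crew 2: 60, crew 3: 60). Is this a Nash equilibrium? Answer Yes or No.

Total = 200 ≥ 140: provided.
Crew 1 (pledges 80, payoff 86): dropping to 0 → total 120, payoff 0. No gain.
Crew 2 (pledges 60, payoff 106): dropping to 0 → total 140, payoff 166. Profitable deviation.

No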